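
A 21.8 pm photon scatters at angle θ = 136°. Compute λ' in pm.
25.9717 pm

Using the Compton scattering formula:
λ' = λ + Δλ = λ + λ_C(1 - cos θ)

Given:
- Initial wavelength λ = 21.8 pm
- Scattering angle θ = 136°
- Compton wavelength λ_C ≈ 2.4263 pm

Calculate the shift:
Δλ = 2.4263 × (1 - cos(136°))
Δλ = 2.4263 × 1.7193
Δλ = 4.1717 pm

Final wavelength:
λ' = 21.8 + 4.1717 = 25.9717 pm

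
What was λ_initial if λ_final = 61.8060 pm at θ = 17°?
61.7000 pm

From λ' = λ + Δλ, we have λ = λ' - Δλ

First calculate the Compton shift:
Δλ = λ_C(1 - cos θ)
Δλ = 2.4263 × (1 - cos(17°))
Δλ = 2.4263 × 0.0437
Δλ = 0.1060 pm

Initial wavelength:
λ = λ' - Δλ
λ = 61.8060 - 0.1060
λ = 61.7000 pm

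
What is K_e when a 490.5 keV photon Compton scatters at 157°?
317.9991 keV

By energy conservation: K_e = E_initial - E_final

First find the scattered photon energy:
Initial wavelength: λ = hc/E = 2.5277 pm
Compton shift: Δλ = λ_C(1 - cos(157°)) = 4.6597 pm
Final wavelength: λ' = 2.5277 + 4.6597 = 7.1875 pm
Final photon energy: E' = hc/λ' = 172.5009 keV

Electron kinetic energy:
K_e = E - E' = 490.5000 - 172.5009 = 317.9991 keV

(Intermediate values are shown rounded; full precision is carried through to the final answer.)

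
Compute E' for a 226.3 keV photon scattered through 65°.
180.2185 keV

First convert energy to wavelength:
λ = hc/E, with hc ≈ 1239.842 keV·pm (i.e. 1239.842 eV·nm)

For E = 226.3 keV = 226300 eV:
λ = 1239.842 keV·pm / 226.3 keV
λ = 5.4788 pm

Calculate the Compton shift:
Δλ = λ_C(1 - cos(65°)) = 2.4263 × 0.5774
Δλ = 1.4009 pm

Final wavelength:
λ' = 5.4788 + 1.4009 = 6.8797 pm

Final energy:
E' = hc/λ' = 1239.842 / 6.8797 = 180.2185 keV

(Intermediate values are shown rounded; full precision is carried through to the final answer.)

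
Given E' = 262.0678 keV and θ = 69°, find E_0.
390.6000 keV

Convert final energy to wavelength (hc ≈ 1239.842 keV·pm):
λ' = hc/E' = 1239.842 / 262.0678 = 4.7310 pm

Calculate the Compton shift:
Δλ = λ_C(1 - cos(69°))
Δλ = 2.4263 × (1 - cos(69°))
Δλ = 1.5568 pm

Initial wavelength:
λ = λ' - Δλ = 4.7310 - 1.5568 = 3.1742 pm

Initial energy:
E = hc/λ = 1239.842 / 3.1742 = 390.6000 keV

(Intermediate values are shown rounded; full precision is carried through to the final answer.)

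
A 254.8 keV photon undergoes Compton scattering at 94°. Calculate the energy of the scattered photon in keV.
166.1652 keV

First convert energy to wavelength:
λ = hc/E, with hc ≈ 1239.842 keV·pm (i.e. 1239.842 eV·nm)

For E = 254.8 keV = 254800 eV:
λ = 1239.842 keV·pm / 254.8 keV
λ = 4.8659 pm

Calculate the Compton shift:
Δλ = λ_C(1 - cos(94°)) = 2.4263 × 1.0698
Δλ = 2.5956 pm

Final wavelength:
λ' = 4.8659 + 2.5956 = 7.4615 pm

Final energy:
E' = hc/λ' = 1239.842 / 7.4615 = 166.1652 keV

(Intermediate values are shown rounded; full precision is carried through to the final answer.)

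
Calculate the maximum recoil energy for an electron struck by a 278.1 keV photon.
144.9394 keV

Maximum energy transfer occurs at θ = 180° (backscattering).

Initial photon: E₀ = 278.1 keV → λ₀ = 4.4583 pm

Maximum Compton shift (at 180°):
Δλ_max = 2λ_C = 2 × 2.4263 = 4.8526 pm

Final wavelength:
λ' = 4.4583 + 4.8526 = 9.3109 pm

Minimum photon energy (maximum energy to electron):
E'_min = hc/λ' = 133.1606 keV

Maximum electron kinetic energy:
K_max = E₀ - E'_min = 278.1000 - 133.1606 = 144.9394 keV

(Intermediate values are shown rounded; full precision is carried through to the final answer.)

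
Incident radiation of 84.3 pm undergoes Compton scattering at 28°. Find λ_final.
84.5840 pm

Using the Compton scattering formula:
λ' = λ + Δλ = λ + λ_C(1 - cos θ)

Given:
- Initial wavelength λ = 84.3 pm
- Scattering angle θ = 28°
- Compton wavelength λ_C ≈ 2.4263 pm

Calculate the shift:
Δλ = 2.4263 × (1 - cos(28°))
Δλ = 2.4263 × 0.1171
Δλ = 0.2840 pm

Final wavelength:
λ' = 84.3 + 0.2840 = 84.5840 pm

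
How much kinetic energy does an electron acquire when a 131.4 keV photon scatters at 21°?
2.2065 keV

By energy conservation: K_e = E_initial - E_final

First find the scattered photon energy:
Initial wavelength: λ = hc/E = 9.4356 pm
Compton shift: Δλ = λ_C(1 - cos(21°)) = 0.1612 pm
Final wavelength: λ' = 9.4356 + 0.1612 = 9.5968 pm
Final photon energy: E' = hc/λ' = 129.1935 keV

Electron kinetic energy:
K_e = E - E' = 131.4000 - 129.1935 = 2.2065 keV

(Intermediate values are shown rounded; full precision is carried through to the final answer.)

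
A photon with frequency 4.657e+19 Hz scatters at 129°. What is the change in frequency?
1.772e+19 Hz (decrease)

Convert frequency to wavelength (c = 299792458 m/s):
λ₀ = c/f₀ = 299792458/4.657e+19 = 6.4374588e-12 m = 6.4375 pm

Calculate Compton shift:
Δλ = λ_C(1 - cos(129°)) = 3.9532 pm

Final wavelength:
λ' = λ₀ + Δλ = 6.4375 + 3.9532 = 10.3907 pm

Final frequency:
f' = c/λ' = 299792458/1.0390696e-11 = 2.8852011e+19 Hz

Frequency shift (decrease):
Δf = f₀ - f' = 4.657e+19 - 2.8852011e+19 = 1.772e+19 Hz

(Intermediate values are shown rounded; full precision is carried through to the final answer.)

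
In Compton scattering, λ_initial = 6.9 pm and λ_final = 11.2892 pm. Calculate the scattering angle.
144.00°

First find the wavelength shift:
Δλ = λ' - λ = 11.2892 - 6.9 = 4.3892 pm

Using Δλ = λ_C(1 - cos θ), with λ_C = h/(m_e·c) ≈ 2.42631024 pm:
cos θ = 1 - Δλ/λ_C
cos θ = 1 - 4.3892/2.42631024
cos θ = -0.809002

θ = arccos(-0.809002)
θ = 144.00°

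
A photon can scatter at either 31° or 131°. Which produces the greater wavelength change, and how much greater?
131° produces the larger shift by a factor of 11.594

Calculate both shifts using Δλ = λ_C(1 - cos θ):

For θ₁ = 31°:
Δλ₁ = 2.4263 × (1 - cos(31°))
Δλ₁ = 2.4263 × 0.1428
Δλ₁ = 0.3466 pm

For θ₂ = 131°:
Δλ₂ = 2.4263 × (1 - cos(131°))
Δλ₂ = 2.4263 × 1.6561
Δλ₂ = 4.0181 pm

The 131° angle produces the larger shift.
Ratio: 4.0181/0.3466 = 11.594

(Intermediate values are shown rounded; full precision is carried through to the final answer.)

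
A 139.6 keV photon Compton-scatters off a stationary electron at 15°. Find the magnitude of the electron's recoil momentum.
1.9398e-23 kg·m/s

The electron is initially at rest, so by conservation of momentum:
p⃗_e = p⃗₀ − p⃗'  (incident photon momentum minus scattered photon momentum)

Photon momentum magnitudes (p = h/λ = E/c):
λ₀ = hc/E₀ = 8.8814 pm → p₀ = h/λ₀ = 7.4606e-23 kg·m/s
Δλ = λ_C(1 − cos 15°) = 0.0827 pm
λ' = 8.9641 pm → p' = h/λ' = 7.3918e-23 kg·m/s

The scattered photon makes angle θ = 15° with the incident direction, so by the law of cosines:
|p⃗_e|² = p₀² + p'² − 2p₀p'cos θ
|p⃗_e|² = (7.4606e-23)² + (7.3918e-23)² − 2·7.4606e-23·7.3918e-23·cos(15°)
|p⃗_e| = 1.9398e-23 kg·m/s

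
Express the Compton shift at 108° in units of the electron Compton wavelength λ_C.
1.3090 λ_C

The Compton shift formula is:
Δλ = λ_C(1 - cos θ)

Dividing both sides by λ_C:
Δλ/λ_C = 1 - cos θ

For θ = 108°:
Δλ/λ_C = 1 - cos(108°)
Δλ/λ_C = 1 - -0.3090
Δλ/λ_C = 1.3090

This means the shift is 1.3090 × λ_C = 3.1761 pm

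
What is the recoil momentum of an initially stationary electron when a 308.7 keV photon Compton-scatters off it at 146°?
2.3409e-22 kg·m/s

The electron is initially at rest, so by conservation of momentum:
p⃗_e = p⃗₀ − p⃗'  (incident photon momentum minus scattered photon momentum)

Photon momentum magnitudes (p = h/λ = E/c):
λ₀ = hc/E₀ = 4.0163 pm → p₀ = h/λ₀ = 1.6498e-22 kg·m/s
Δλ = λ_C(1 − cos 146°) = 4.4378 pm
λ' = 8.4541 pm → p' = h/λ' = 7.8377e-23 kg·m/s

The scattered photon makes angle θ = 146° with the incident direction, so by the law of cosines:
|p⃗_e|² = p₀² + p'² − 2p₀p'cos θ
|p⃗_e|² = (1.6498e-22)² + (7.8377e-23)² − 2·1.6498e-22·7.8377e-23·cos(146°)
|p⃗_e| = 2.3409e-22 kg·m/s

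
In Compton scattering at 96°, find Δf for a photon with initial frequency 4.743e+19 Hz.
1.412e+19 Hz (decrease)

Convert frequency to wavelength (c = 299792458 m/s):
λ₀ = c/f₀ = 299792458/4.743e+19 = 6.3207349e-12 m = 6.3207 pm

Calculate Compton shift:
Δλ = λ_C(1 - cos(96°)) = 2.6799 pm

Final wavelength:
λ' = λ₀ + Δλ = 6.3207 + 2.6799 = 9.0007 pm

Final frequency:
f' = c/λ' = 299792458/9.0006637e-12 = 3.3307817e+19 Hz

Frequency shift (decrease):
Δf = f₀ - f' = 4.743e+19 - 3.3307817e+19 = 1.412e+19 Hz

(Intermediate values are shown rounded; full precision is carried through to the final answer.)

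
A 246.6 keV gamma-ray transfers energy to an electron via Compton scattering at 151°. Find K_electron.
117.1282 keV

By energy conservation: K_e = E_initial - E_final

First find the scattered photon energy:
Initial wavelength: λ = hc/E = 5.0277 pm
Compton shift: Δλ = λ_C(1 - cos(151°)) = 4.5484 pm
Final wavelength: λ' = 5.0277 + 4.5484 = 9.5762 pm
Final photon energy: E' = hc/λ' = 129.4718 keV

Electron kinetic energy:
K_e = E - E' = 246.6000 - 129.4718 = 117.1282 keV

(Intermediate values are shown rounded; full precision is carried through to the final answer.)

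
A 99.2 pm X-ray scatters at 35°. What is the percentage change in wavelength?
0.4423%

Calculate the Compton shift:
Δλ = λ_C(1 - cos(35°))
Δλ = 2.4263 × (1 - cos(35°))
Δλ = 2.4263 × 0.1808
Δλ = 0.4388 pm

Percentage change:
(Δλ/λ₀) × 100 = (0.4388/99.2) × 100
= 0.4423%

(Intermediate values are shown rounded; full precision is carried through to the final answer.)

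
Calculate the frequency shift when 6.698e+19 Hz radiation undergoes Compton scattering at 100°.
2.604e+19 Hz (decrease)

Convert frequency to wavelength (c = 299792458 m/s):
λ₀ = c/f₀ = 299792458/6.698e+19 = 4.4758504e-12 m = 4.4759 pm

Calculate Compton shift:
Δλ = λ_C(1 - cos(100°)) = 2.8476 pm

Final wavelength:
λ' = λ₀ + Δλ = 4.4759 + 2.8476 = 7.3235 pm

Final frequency:
f' = c/λ' = 299792458/7.3234850e-12 = 4.0935765e+19 Hz

Frequency shift (decrease):
Δf = f₀ - f' = 6.698e+19 - 4.0935765e+19 = 2.604e+19 Hz

(Intermediate values are shown rounded; full precision is carried through to the final answer.)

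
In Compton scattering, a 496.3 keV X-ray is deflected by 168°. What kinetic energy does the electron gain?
326.4067 keV

By energy conservation: K_e = E_initial - E_final

First find the scattered photon energy:
Initial wavelength: λ = hc/E = 2.4982 pm
Compton shift: Δλ = λ_C(1 - cos(168°)) = 4.7996 pm
Final wavelength: λ' = 2.4982 + 4.7996 = 7.2978 pm
Final photon energy: E' = hc/λ' = 169.8933 keV

Electron kinetic energy:
K_e = E - E' = 496.3000 - 169.8933 = 326.4067 keV

(Intermediate values are shown rounded; full precision is carried through to the final answer.)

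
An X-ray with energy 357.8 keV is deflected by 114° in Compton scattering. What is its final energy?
180.2525 keV

First convert energy to wavelength:
λ = hc/E, with hc ≈ 1239.842 keV·pm (i.e. 1239.842 eV·nm)

For E = 357.8 keV = 357800 eV:
λ = 1239.842 keV·pm / 357.8 keV
λ = 3.4652 pm

Calculate the Compton shift:
Δλ = λ_C(1 - cos(114°)) = 2.4263 × 1.4067
Δλ = 3.4132 pm

Final wavelength:
λ' = 3.4652 + 3.4132 = 6.8784 pm

Final energy:
E' = hc/λ' = 1239.842 / 6.8784 = 180.2525 keV

(Intermediate values are shown rounded; full precision is carried through to the final answer.)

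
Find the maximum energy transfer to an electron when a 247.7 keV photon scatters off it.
121.9304 keV

Maximum energy transfer occurs at θ = 180° (backscattering).

Initial photon: E₀ = 247.7 keV → λ₀ = 5.0054 pm

Maximum Compton shift (at 180°):
Δλ_max = 2λ_C = 2 × 2.4263 = 4.8526 pm

Final wavelength:
λ' = 5.0054 + 4.8526 = 9.8580 pm

Minimum photon energy (maximum energy to electron):
E'_min = hc/λ' = 125.7696 keV

Maximum electron kinetic energy:
K_max = E₀ - E'_min = 247.7000 - 125.7696 = 121.9304 keV

(Intermediate values are shown rounded; full precision is carried through to the final answer.)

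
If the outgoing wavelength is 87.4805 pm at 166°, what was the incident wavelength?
82.7000 pm

From λ' = λ + Δλ, we have λ = λ' - Δλ

First calculate the Compton shift:
Δλ = λ_C(1 - cos θ)
Δλ = 2.4263 × (1 - cos(166°))
Δλ = 2.4263 × 1.9703
Δλ = 4.7805 pm

Initial wavelength:
λ = λ' - Δλ
λ = 87.4805 - 4.7805
λ = 82.7000 pm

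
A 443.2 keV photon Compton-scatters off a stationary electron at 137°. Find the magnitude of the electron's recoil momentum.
3.1284e-22 kg·m/s

The electron is initially at rest, so by conservation of momentum:
p⃗_e = p⃗₀ − p⃗'  (incident photon momentum minus scattered photon momentum)

Photon momentum magnitudes (p = h/λ = E/c):
λ₀ = hc/E₀ = 2.7975 pm → p₀ = h/λ₀ = 2.3686e-22 kg·m/s
Δλ = λ_C(1 − cos 137°) = 4.2008 pm
λ' = 6.9983 pm → p' = h/λ' = 9.4681e-23 kg·m/s

The scattered photon makes angle θ = 137° with the incident direction, so by the law of cosines:
|p⃗_e|² = p₀² + p'² − 2p₀p'cos θ
|p⃗_e|² = (2.3686e-22)² + (9.4681e-23)² − 2·2.3686e-22·9.4681e-23·cos(137°)
|p⃗_e| = 3.1284e-22 kg·m/s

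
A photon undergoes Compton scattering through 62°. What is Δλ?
1.2872 pm

Using the Compton scattering formula:
Δλ = λ_C(1 - cos θ)

where λ_C = h/(m_e·c) ≈ 2.4263 pm is the Compton wavelength of an electron.

For θ = 62°:
cos(62°) = 0.4695
1 - cos(62°) = 0.5305

Δλ = 2.4263 × 0.5305
Δλ = 1.2872 pm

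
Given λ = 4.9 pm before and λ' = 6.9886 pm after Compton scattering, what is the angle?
82.00°

First find the wavelength shift:
Δλ = λ' - λ = 6.9886 - 4.9 = 2.0886 pm

Using Δλ = λ_C(1 - cos θ), with λ_C = h/(m_e·c) ≈ 2.42631024 pm:
cos θ = 1 - Δλ/λ_C
cos θ = 1 - 2.0886/2.42631024
cos θ = 0.139187

θ = arccos(0.139187)
θ = 82.00°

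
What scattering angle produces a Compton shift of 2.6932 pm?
96.32°

From the Compton formula Δλ = λ_C(1 - cos θ), we can solve for θ:

cos θ = 1 - Δλ/λ_C

Given:
- Δλ = 2.6932 pm
- λ_C = h/(m_e·c) ≈ 2.42631024 pm

cos θ = 1 - 2.6932/2.42631024
cos θ = 1 - 1.109998
cos θ = -0.109998

θ = arccos(-0.109998)
θ = 96.32°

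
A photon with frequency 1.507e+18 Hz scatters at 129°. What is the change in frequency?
2.936e+16 Hz (decrease)

Convert frequency to wavelength (c = 299792458 m/s):
λ₀ = c/f₀ = 299792458/1.507e+18 = 1.9893328e-10 m = 198.9333 pm

Calculate Compton shift:
Δλ = λ_C(1 - cos(129°)) = 3.9532 pm

Final wavelength:
λ' = λ₀ + Δλ = 198.9333 + 3.9532 = 202.8865 pm

Final frequency:
f' = c/λ' = 299792458/2.0288652e-10 = 1.4776362e+18 Hz

Frequency shift (decrease):
Δf = f₀ - f' = 1.507e+18 - 1.4776362e+18 = 2.936e+16 Hz

(Intermediate values are shown rounded; full precision is carried through to the final answer.)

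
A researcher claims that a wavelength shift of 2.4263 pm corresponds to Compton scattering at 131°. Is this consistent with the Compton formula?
No, inconsistent

Calculate the expected shift for θ = 131°:

Δλ_expected = λ_C(1 - cos(131°))
Δλ_expected = 2.4263 × (1 - cos(131°))
Δλ_expected = 2.4263 × 1.6561
Δλ_expected = 4.0181 pm

Given shift: 2.4263 pm
Expected shift: 4.0181 pm
Difference: 1.5918 pm

The values do not match. The given shift corresponds to θ ≈ 90.0°, not 131°.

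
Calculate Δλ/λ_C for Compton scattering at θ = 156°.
1.9135 λ_C

The Compton shift formula is:
Δλ = λ_C(1 - cos θ)

Dividing both sides by λ_C:
Δλ/λ_C = 1 - cos θ

For θ = 156°:
Δλ/λ_C = 1 - cos(156°)
Δλ/λ_C = 1 - -0.9135
Δλ/λ_C = 1.9135

This means the shift is 1.9135 × λ_C = 4.6429 pm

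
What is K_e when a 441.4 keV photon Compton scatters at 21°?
23.9504 keV

By energy conservation: K_e = E_initial - E_final

First find the scattered photon energy:
Initial wavelength: λ = hc/E = 2.8089 pm
Compton shift: Δλ = λ_C(1 - cos(21°)) = 0.1612 pm
Final wavelength: λ' = 2.8089 + 0.1612 = 2.9700 pm
Final photon energy: E' = hc/λ' = 417.4496 keV

Electron kinetic energy:
K_e = E - E' = 441.4000 - 417.4496 = 23.9504 keV

(Intermediate values are shown rounded; full precision is carried through to the final answer.)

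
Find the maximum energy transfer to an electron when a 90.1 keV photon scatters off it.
23.4896 keV

Maximum energy transfer occurs at θ = 180° (backscattering).

Initial photon: E₀ = 90.1 keV → λ₀ = 13.7607 pm

Maximum Compton shift (at 180°):
Δλ_max = 2λ_C = 2 × 2.4263 = 4.8526 pm

Final wavelength:
λ' = 13.7607 + 4.8526 = 18.6134 pm

Minimum photon energy (maximum energy to electron):
E'_min = hc/λ' = 66.6104 keV

Maximum electron kinetic energy:
K_max = E₀ - E'_min = 90.1000 - 66.6104 = 23.4896 keV

(Intermediate values are shown rounded; full precision is carried through to the final answer.)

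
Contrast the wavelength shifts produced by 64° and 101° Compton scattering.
101° produces the larger shift by a factor of 2.120

Calculate both shifts using Δλ = λ_C(1 - cos θ):

For θ₁ = 64°:
Δλ₁ = 2.4263 × (1 - cos(64°))
Δλ₁ = 2.4263 × 0.5616
Δλ₁ = 1.3627 pm

For θ₂ = 101°:
Δλ₂ = 2.4263 × (1 - cos(101°))
Δλ₂ = 2.4263 × 1.1908
Δλ₂ = 2.8893 pm

The 101° angle produces the larger shift.
Ratio: 2.8893/1.3627 = 2.120

(Intermediate values are shown rounded; full precision is carried through to the final answer.)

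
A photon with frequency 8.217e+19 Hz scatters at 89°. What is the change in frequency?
3.247e+19 Hz (decrease)

Convert frequency to wavelength (c = 299792458 m/s):
λ₀ = c/f₀ = 299792458/8.217e+19 = 3.6484417e-12 m = 3.6484 pm

Calculate Compton shift:
Δλ = λ_C(1 - cos(89°)) = 2.3840 pm

Final wavelength:
λ' = λ₀ + Δλ = 3.6484 + 2.3840 = 6.0324 pm

Final frequency:
f' = c/λ' = 299792458/6.0324070e-12 = 4.9696988e+19 Hz

Frequency shift (decrease):
Δf = f₀ - f' = 8.217e+19 - 4.9696988e+19 = 3.247e+19 Hz

(Intermediate values are shown rounded; full precision is carried through to the final answer.)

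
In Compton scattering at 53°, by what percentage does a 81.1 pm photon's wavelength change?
1.1913%

Calculate the Compton shift:
Δλ = λ_C(1 - cos(53°))
Δλ = 2.4263 × (1 - cos(53°))
Δλ = 2.4263 × 0.3982
Δλ = 0.9661 pm

Percentage change:
(Δλ/λ₀) × 100 = (0.9661/81.1) × 100
= 1.1913%

(Intermediate values are shown rounded; full precision is carried through to the final answer.)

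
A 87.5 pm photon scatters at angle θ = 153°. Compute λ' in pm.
92.0882 pm

Using the Compton scattering formula:
λ' = λ + Δλ = λ + λ_C(1 - cos θ)

Given:
- Initial wavelength λ = 87.5 pm
- Scattering angle θ = 153°
- Compton wavelength λ_C ≈ 2.4263 pm

Calculate the shift:
Δλ = 2.4263 × (1 - cos(153°))
Δλ = 2.4263 × 1.8910
Δλ = 4.5882 pm

Final wavelength:
λ' = 87.5 + 4.5882 = 92.0882 pm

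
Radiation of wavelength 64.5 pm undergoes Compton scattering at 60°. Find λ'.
65.7132 pm

Using the Compton formula: λ' = λ + λ_C(1 − cos θ)

For θ = 60°, cos θ = 1/2 (exact) = 0.5000, so:
1 − cos 60° = 1 − (1/2) = 0.5000

Δλ = λ_C × 0.5000 = 2.4263 × 0.5000 = 1.2132 pm

λ' = 64.5 + 1.2132 = 65.7132 pm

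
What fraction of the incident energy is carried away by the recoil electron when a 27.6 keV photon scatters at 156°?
0.0937 (or 9.37%)

Calculate initial and final photon energies:

Initial: E₀ = 27.6 keV → λ₀ = 44.9218 pm
Compton shift: Δλ = 4.6429 pm
Final wavelength: λ' = 49.5647 pm
Final energy: E' = 25.0146 keV

Fractional energy loss:
(E₀ - E')/E₀ = (27.6000 - 25.0146)/27.6000
= 2.5854/27.6000
= 0.0937
= 9.37%

(Intermediate values are shown rounded; full precision is carried through to the final answer.)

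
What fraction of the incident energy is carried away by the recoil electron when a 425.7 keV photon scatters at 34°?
0.1247 (or 12.47%)

Calculate initial and final photon energies:

Initial: E₀ = 425.7 keV → λ₀ = 2.9125 pm
Compton shift: Δλ = 0.4148 pm
Final wavelength: λ' = 3.3273 pm
Final energy: E' = 372.6286 keV

Fractional energy loss:
(E₀ - E')/E₀ = (425.7000 - 372.6286)/425.7000
= 53.0714/425.7000
= 0.1247
= 12.47%

(Intermediate values are shown rounded; full precision is carried through to the final answer.)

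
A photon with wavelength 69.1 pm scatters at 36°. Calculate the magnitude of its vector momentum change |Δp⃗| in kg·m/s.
5.9070e-24 kg·m/s

Photon momentum magnitude is p = h/λ.

Initial momentum:
p₀ = h/λ = 6.6261e-34/6.9100e-11 = 9.5891e-24 kg·m/s

After scattering:
λ' = λ + Δλ = 69.1 + 0.4634 = 69.5634 pm
p' = h/λ' = 6.6261e-34/6.9563e-11 = 9.5252e-24 kg·m/s

Momentum is a vector; the scattered photon's direction makes angle θ = 36° with the incident direction. The magnitude of the vector change Δp⃗ = p⃗₀ − p⃗' is found from the law of cosines:
|Δp⃗|² = p₀² + p'² − 2p₀p'cos θ
|Δp⃗|² = (9.5891e-24)² + (9.5252e-24)² − 2·9.5891e-24·9.5252e-24·cos(36°)
|Δp⃗| = 5.9070e-24 kg·m/s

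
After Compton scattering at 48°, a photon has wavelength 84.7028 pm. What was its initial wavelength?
83.9000 pm

From λ' = λ + Δλ, we have λ = λ' - Δλ

First calculate the Compton shift:
Δλ = λ_C(1 - cos θ)
Δλ = 2.4263 × (1 - cos(48°))
Δλ = 2.4263 × 0.3309
Δλ = 0.8028 pm

Initial wavelength:
λ = λ' - Δλ
λ = 84.7028 - 0.8028
λ = 83.9000 pm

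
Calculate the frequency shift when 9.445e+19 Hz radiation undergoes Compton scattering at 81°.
3.703e+19 Hz (decrease)

Convert frequency to wavelength (c = 299792458 m/s):
λ₀ = c/f₀ = 299792458/9.445e+19 = 3.1740864e-12 m = 3.1741 pm

Calculate Compton shift:
Δλ = λ_C(1 - cos(81°)) = 2.0468 pm

Final wavelength:
λ' = λ₀ + Δλ = 3.1741 + 2.0468 = 5.2208 pm

Final frequency:
f' = c/λ' = 299792458/5.2208381e-12 = 5.7422286e+19 Hz

Frequency shift (decrease):
Δf = f₀ - f' = 9.445e+19 - 5.7422286e+19 = 3.703e+19 Hz

(Intermediate values are shown rounded; full precision is carried through to the final answer.)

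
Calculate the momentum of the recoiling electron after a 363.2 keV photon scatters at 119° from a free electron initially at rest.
2.5371e-22 kg·m/s

The electron is initially at rest, so by conservation of momentum:
p⃗_e = p⃗₀ − p⃗'  (incident photon momentum minus scattered photon momentum)

Photon momentum magnitudes (p = h/λ = E/c):
λ₀ = hc/E₀ = 3.4137 pm → p₀ = h/λ₀ = 1.9410e-22 kg·m/s
Δλ = λ_C(1 − cos 119°) = 3.6026 pm
λ' = 7.0163 pm → p' = h/λ' = 9.4439e-23 kg·m/s

The scattered photon makes angle θ = 119° with the incident direction, so by the law of cosines:
|p⃗_e|² = p₀² + p'² − 2p₀p'cos θ
|p⃗_e|² = (1.9410e-22)² + (9.4439e-23)² − 2·1.9410e-22·9.4439e-23·cos(119°)
|p⃗_e| = 2.5371e-22 kg·m/s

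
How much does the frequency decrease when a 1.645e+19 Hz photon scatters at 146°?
3.221e+18 Hz (decrease)

Convert frequency to wavelength (c = 299792458 m/s):
λ₀ = c/f₀ = 299792458/1.645e+19 = 1.8224466e-11 m = 18.2245 pm

Calculate Compton shift:
Δλ = λ_C(1 - cos(146°)) = 4.4378 pm

Final wavelength:
λ' = λ₀ + Δλ = 18.2245 + 4.4378 = 22.6623 pm

Final frequency:
f' = c/λ' = 299792458/2.2662278e-11 = 1.3228699e+19 Hz

Frequency shift (decrease):
Δf = f₀ - f' = 1.645e+19 - 1.3228699e+19 = 3.221e+18 Hz

(Intermediate values are shown rounded; full precision is carried through to the final answer.)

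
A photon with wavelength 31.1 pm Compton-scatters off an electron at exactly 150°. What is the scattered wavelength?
35.6276 pm

Using the Compton formula: λ' = λ + λ_C(1 − cos θ)

For θ = 150°, cos θ = -√3/2 (exact) ≈ -0.8660, so:
1 − cos 150° = 1 − (-√3/2) ≈ 1.8660

Δλ = λ_C × 1.8660 = 2.4263 × 1.8660 = 4.5276 pm

λ' = 31.1 + 4.5276 = 35.6276 pm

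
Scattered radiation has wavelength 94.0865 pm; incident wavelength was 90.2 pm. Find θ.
127.00°

First find the wavelength shift:
Δλ = λ' - λ = 94.0865 - 90.2 = 3.8865 pm

Using Δλ = λ_C(1 - cos θ), with λ_C = h/(m_e·c) ≈ 2.42631024 pm:
cos θ = 1 - Δλ/λ_C
cos θ = 1 - 3.8865/2.42631024
cos θ = -0.601815

θ = arccos(-0.601815)
θ = 127.00°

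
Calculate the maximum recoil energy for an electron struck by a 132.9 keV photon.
45.4749 keV

Maximum energy transfer occurs at θ = 180° (backscattering).

Initial photon: E₀ = 132.9 keV → λ₀ = 9.3291 pm

Maximum Compton shift (at 180°):
Δλ_max = 2λ_C = 2 × 2.4263 = 4.8526 pm

Final wavelength:
λ' = 9.3291 + 4.8526 = 14.1818 pm

Minimum photon energy (maximum energy to electron):
E'_min = hc/λ' = 87.4251 keV

Maximum electron kinetic energy:
K_max = E₀ - E'_min = 132.9000 - 87.4251 = 45.4749 keV

(Intermediate values are shown rounded; full precision is carried through to the final answer.)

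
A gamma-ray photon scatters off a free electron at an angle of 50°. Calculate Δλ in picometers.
0.8667 pm

Using the Compton scattering formula:
Δλ = λ_C(1 - cos θ)

where λ_C = h/(m_e·c) ≈ 2.4263 pm is the Compton wavelength of an electron.

For θ = 50°:
cos(50°) = 0.6428
1 - cos(50°) = 0.3572

Δλ = 2.4263 × 0.3572
Δλ = 0.8667 pm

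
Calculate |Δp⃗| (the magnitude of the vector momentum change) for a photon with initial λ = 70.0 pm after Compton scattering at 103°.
1.4516e-23 kg·m/s

Photon momentum magnitude is p = h/λ.

Initial momentum:
p₀ = h/λ = 6.6261e-34/7.0000e-11 = 9.4658e-24 kg·m/s

After scattering:
λ' = λ + Δλ = 70.0 + 2.9721 = 72.9721 pm
p' = h/λ' = 6.6261e-34/7.2972e-11 = 9.0803e-24 kg·m/s

Momentum is a vector; the scattered photon's direction makes angle θ = 103° with the incident direction. The magnitude of the vector change Δp⃗ = p⃗₀ − p⃗' is found from the law of cosines:
|Δp⃗|² = p₀² + p'² − 2p₀p'cos θ
|Δp⃗|² = (9.4658e-24)² + (9.0803e-24)² − 2·9.4658e-24·9.0803e-24·cos(103°)
|Δp⃗| = 1.4516e-23 kg·m/s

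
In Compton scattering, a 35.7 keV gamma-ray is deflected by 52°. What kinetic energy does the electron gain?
0.9335 keV

By energy conservation: K_e = E_initial - E_final

First find the scattered photon energy:
Initial wavelength: λ = hc/E = 34.7295 pm
Compton shift: Δλ = λ_C(1 - cos(52°)) = 0.9325 pm
Final wavelength: λ' = 34.7295 + 0.9325 = 35.6620 pm
Final photon energy: E' = hc/λ' = 34.7665 keV

Electron kinetic energy:
K_e = E - E' = 35.7000 - 34.7665 = 0.9335 keV

(Intermediate values are shown rounded; full precision is carried through to the final answer.)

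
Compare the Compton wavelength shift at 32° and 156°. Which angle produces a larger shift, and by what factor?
156° produces the larger shift by a factor of 12.593

Calculate both shifts using Δλ = λ_C(1 - cos θ):

For θ₁ = 32°:
Δλ₁ = 2.4263 × (1 - cos(32°))
Δλ₁ = 2.4263 × 0.1520
Δλ₁ = 0.3687 pm

For θ₂ = 156°:
Δλ₂ = 2.4263 × (1 - cos(156°))
Δλ₂ = 2.4263 × 1.9135
Δλ₂ = 4.6429 pm

The 156° angle produces the larger shift.
Ratio: 4.6429/0.3687 = 12.593

(Intermediate values are shown rounded; full precision is carried through to the final answer.)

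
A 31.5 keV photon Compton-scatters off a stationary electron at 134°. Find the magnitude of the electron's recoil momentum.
2.9533e-23 kg·m/s

The electron is initially at rest, so by conservation of momentum:
p⃗_e = p⃗₀ − p⃗'  (incident photon momentum minus scattered photon momentum)

Photon momentum magnitudes (p = h/λ = E/c):
λ₀ = hc/E₀ = 39.3601 pm → p₀ = h/λ₀ = 1.6835e-23 kg·m/s
Δλ = λ_C(1 − cos 134°) = 4.1118 pm
λ' = 43.4718 pm → p' = h/λ' = 1.5242e-23 kg·m/s

The scattered photon makes angle θ = 134° with the incident direction, so by the law of cosines:
|p⃗_e|² = p₀² + p'² − 2p₀p'cos θ
|p⃗_e|² = (1.6835e-23)² + (1.5242e-23)² − 2·1.6835e-23·1.5242e-23·cos(134°)
|p⃗_e| = 2.9533e-23 kg·m/s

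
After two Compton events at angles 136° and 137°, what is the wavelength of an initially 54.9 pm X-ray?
63.2725 pm

Apply Compton shift twice:

First scattering at θ₁ = 136°:
Δλ₁ = λ_C(1 - cos(136°))
Δλ₁ = 2.4263 × 1.7193
Δλ₁ = 4.1717 pm

After first scattering:
λ₁ = 54.9 + 4.1717 = 59.0717 pm

Second scattering at θ₂ = 137°:
Δλ₂ = λ_C(1 - cos(137°))
Δλ₂ = 2.4263 × 1.7314
Δλ₂ = 4.2008 pm

Final wavelength:
λ₂ = 59.0717 + 4.2008 = 63.2725 pm

Total shift: Δλ_total = 4.1717 + 4.2008 = 8.3725 pm

(Intermediate values are shown rounded; full precision is carried through to the final answer.)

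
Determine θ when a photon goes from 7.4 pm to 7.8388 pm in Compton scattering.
35.00°

First find the wavelength shift:
Δλ = λ' - λ = 7.8388 - 7.4 = 0.4388 pm

Using Δλ = λ_C(1 - cos θ), with λ_C = h/(m_e·c) ≈ 2.42631024 pm:
cos θ = 1 - Δλ/λ_C
cos θ = 1 - 0.4388/2.42631024
cos θ = 0.819149

θ = arccos(0.819149)
θ = 35.00°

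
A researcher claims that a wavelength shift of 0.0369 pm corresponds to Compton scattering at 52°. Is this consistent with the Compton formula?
No, inconsistent

Calculate the expected shift for θ = 52°:

Δλ_expected = λ_C(1 - cos(52°))
Δλ_expected = 2.4263 × (1 - cos(52°))
Δλ_expected = 2.4263 × 0.3843
Δλ_expected = 0.9325 pm

Given shift: 0.0369 pm
Expected shift: 0.9325 pm
Difference: 0.8957 pm

The values do not match. The given shift corresponds to θ ≈ 10.0°, not 52°.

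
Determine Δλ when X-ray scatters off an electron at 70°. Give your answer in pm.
1.5965 pm

Using the Compton scattering formula:
Δλ = λ_C(1 - cos θ)

where λ_C = h/(m_e·c) ≈ 2.4263 pm is the Compton wavelength of an electron.

For θ = 70°:
cos(70°) = 0.3420
1 - cos(70°) = 0.6580

Δλ = 2.4263 × 0.6580
Δλ = 1.5965 pm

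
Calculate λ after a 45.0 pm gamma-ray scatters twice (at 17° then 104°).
48.1193 pm

Apply Compton shift twice:

First scattering at θ₁ = 17°:
Δλ₁ = λ_C(1 - cos(17°))
Δλ₁ = 2.4263 × 0.0437
Δλ₁ = 0.1060 pm

After first scattering:
λ₁ = 45.0 + 0.1060 = 45.1060 pm

Second scattering at θ₂ = 104°:
Δλ₂ = λ_C(1 - cos(104°))
Δλ₂ = 2.4263 × 1.2419
Δλ₂ = 3.0133 pm

Final wavelength:
λ₂ = 45.1060 + 3.0133 = 48.1193 pm

Total shift: Δλ_total = 0.1060 + 3.0133 = 3.1193 pm

(Intermediate values are shown rounded; full precision is carried through to the final answer.)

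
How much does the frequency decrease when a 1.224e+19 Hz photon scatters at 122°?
1.611e+18 Hz (decrease)

Convert frequency to wavelength (c = 299792458 m/s):
λ₀ = c/f₀ = 299792458/1.224e+19 = 2.4492848e-11 m = 24.4928 pm

Calculate Compton shift:
Δλ = λ_C(1 - cos(122°)) = 3.7121 pm

Final wavelength:
λ' = λ₀ + Δλ = 24.4928 + 3.7121 = 28.2049 pm

Final frequency:
f' = c/λ' = 299792458/2.8204907e-11 = 1.0629089e+19 Hz

Frequency shift (decrease):
Δf = f₀ - f' = 1.224e+19 - 1.0629089e+19 = 1.611e+18 Hz

(Intermediate values are shown rounded; full precision is carried through to the final answer.)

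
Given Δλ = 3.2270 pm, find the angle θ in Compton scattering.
109.27°

From the Compton formula Δλ = λ_C(1 - cos θ), we can solve for θ:

cos θ = 1 - Δλ/λ_C

Given:
- Δλ = 3.2270 pm
- λ_C = h/(m_e·c) ≈ 2.42631024 pm

cos θ = 1 - 3.2270/2.42631024
cos θ = 1 - 1.330003
cos θ = -0.330003

θ = arccos(-0.330003)
θ = 109.27°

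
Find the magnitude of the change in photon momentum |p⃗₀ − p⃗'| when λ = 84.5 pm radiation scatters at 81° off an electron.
1.0066e-23 kg·m/s

Photon momentum magnitude is p = h/λ.

Initial momentum:
p₀ = h/λ = 6.6261e-34/8.4500e-11 = 7.8415e-24 kg·m/s

After scattering:
λ' = λ + Δλ = 84.5 + 2.0468 = 86.5468 pm
p' = h/λ' = 6.6261e-34/8.6547e-11 = 7.6561e-24 kg·m/s

Momentum is a vector; the scattered photon's direction makes angle θ = 81° with the incident direction. The magnitude of the vector change Δp⃗ = p⃗₀ − p⃗' is found from the law of cosines:
|Δp⃗|² = p₀² + p'² − 2p₀p'cos θ
|Δp⃗|² = (7.8415e-24)² + (7.6561e-24)² − 2·7.8415e-24·7.6561e-24·cos(81°)
|Δp⃗| = 1.0066e-23 kg·m/s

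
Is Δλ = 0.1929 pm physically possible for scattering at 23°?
Yes, consistent

Calculate the expected shift for θ = 23°:

Δλ_expected = λ_C(1 - cos(23°))
Δλ_expected = 2.4263 × (1 - cos(23°))
Δλ_expected = 2.4263 × 0.0795
Δλ_expected = 0.1929 pm

Given shift: 0.1929 pm
Expected shift: 0.1929 pm
Difference: 0.0000 pm

The values match. This is consistent with Compton scattering at the stated angle.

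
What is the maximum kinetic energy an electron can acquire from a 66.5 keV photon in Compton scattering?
13.7337 keV

Maximum energy transfer occurs at θ = 180° (backscattering).

Initial photon: E₀ = 66.5 keV → λ₀ = 18.6442 pm

Maximum Compton shift (at 180°):
Δλ_max = 2λ_C = 2 × 2.4263 = 4.8526 pm

Final wavelength:
λ' = 18.6442 + 4.8526 = 23.4969 pm

Minimum photon energy (maximum energy to electron):
E'_min = hc/λ' = 52.7663 keV

Maximum electron kinetic energy:
K_max = E₀ - E'_min = 66.5000 - 52.7663 = 13.7337 keV

(Intermediate values are shown rounded; full precision is carried through to the final answer.)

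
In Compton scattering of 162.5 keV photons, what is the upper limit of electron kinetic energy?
63.1729 keV

Maximum energy transfer occurs at θ = 180° (backscattering).

Initial photon: E₀ = 162.5 keV → λ₀ = 7.6298 pm

Maximum Compton shift (at 180°):
Δλ_max = 2λ_C = 2 × 2.4263 = 4.8526 pm

Final wavelength:
λ' = 7.6298 + 4.8526 = 12.4824 pm

Minimum photon energy (maximum energy to electron):
E'_min = hc/λ' = 99.3271 keV

Maximum electron kinetic energy:
K_max = E₀ - E'_min = 162.5000 - 99.3271 = 63.1729 keV

(Intermediate values are shown rounded; full precision is carried through to the final answer.)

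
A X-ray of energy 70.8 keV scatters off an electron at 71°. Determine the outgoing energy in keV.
64.7495 keV

First convert energy to wavelength:
λ = hc/E, with hc ≈ 1239.842 keV·pm (i.e. 1239.842 eV·nm)

For E = 70.8 keV = 70800 eV:
λ = 1239.842 keV·pm / 70.8 keV
λ = 17.5119 pm

Calculate the Compton shift:
Δλ = λ_C(1 - cos(71°)) = 2.4263 × 0.6744
Δλ = 1.6364 pm

Final wavelength:
λ' = 17.5119 + 1.6364 = 19.1483 pm

Final energy:
E' = hc/λ' = 1239.842 / 19.1483 = 64.7495 keV

(Intermediate values are shown rounded; full precision is carried through to the final answer.)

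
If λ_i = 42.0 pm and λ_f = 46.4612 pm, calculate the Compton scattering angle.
147.00°

First find the wavelength shift:
Δλ = λ' - λ = 46.4612 - 42.0 = 4.4612 pm

Using Δλ = λ_C(1 - cos θ), with λ_C = h/(m_e·c) ≈ 2.42631024 pm:
cos θ = 1 - Δλ/λ_C
cos θ = 1 - 4.4612/2.42631024
cos θ = -0.838677

θ = arccos(-0.838677)
θ = 147.00°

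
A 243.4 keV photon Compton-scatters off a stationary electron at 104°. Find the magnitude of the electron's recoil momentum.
1.6954e-22 kg·m/s

The electron is initially at rest, so by conservation of momentum:
p⃗_e = p⃗₀ − p⃗'  (incident photon momentum minus scattered photon momentum)

Photon momentum magnitudes (p = h/λ = E/c):
λ₀ = hc/E₀ = 5.0938 pm → p₀ = h/λ₀ = 1.3008e-22 kg·m/s
Δλ = λ_C(1 − cos 104°) = 3.0133 pm
λ' = 8.1071 pm → p' = h/λ' = 8.1731e-23 kg·m/s

The scattered photon makes angle θ = 104° with the incident direction, so by the law of cosines:
|p⃗_e|² = p₀² + p'² − 2p₀p'cos θ
|p⃗_e|² = (1.3008e-22)² + (8.1731e-23)² − 2·1.3008e-22·8.1731e-23·cos(104°)
|p⃗_e| = 1.6954e-22 kg·m/s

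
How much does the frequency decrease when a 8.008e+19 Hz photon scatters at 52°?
1.597e+19 Hz (decrease)

Convert frequency to wavelength (c = 299792458 m/s):
λ₀ = c/f₀ = 299792458/8.008e+19 = 3.7436621e-12 m = 3.7437 pm

Calculate Compton shift:
Δλ = λ_C(1 - cos(52°)) = 0.9325 pm

Final wavelength:
λ' = λ₀ + Δλ = 3.7437 + 0.9325 = 4.6762 pm

Final frequency:
f' = c/λ' = 299792458/4.6761866e-12 = 6.4110457e+19 Hz

Frequency shift (decrease):
Δf = f₀ - f' = 8.008e+19 - 6.4110457e+19 = 1.597e+19 Hz

(Intermediate values are shown rounded; full precision is carried through to the final answer.)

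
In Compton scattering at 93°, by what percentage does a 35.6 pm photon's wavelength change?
7.1722%

Calculate the Compton shift:
Δλ = λ_C(1 - cos(93°))
Δλ = 2.4263 × (1 - cos(93°))
Δλ = 2.4263 × 1.0523
Δλ = 2.5533 pm

Percentage change:
(Δλ/λ₀) × 100 = (2.5533/35.6) × 100
= 7.1722%

(Intermediate values are shown rounded; full precision is carried through to the final answer.)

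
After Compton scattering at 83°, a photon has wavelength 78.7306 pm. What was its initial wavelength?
76.6000 pm

From λ' = λ + Δλ, we have λ = λ' - Δλ

First calculate the Compton shift:
Δλ = λ_C(1 - cos θ)
Δλ = 2.4263 × (1 - cos(83°))
Δλ = 2.4263 × 0.8781
Δλ = 2.1306 pm

Initial wavelength:
λ = λ' - Δλ
λ = 78.7306 - 2.1306
λ = 76.6000 pm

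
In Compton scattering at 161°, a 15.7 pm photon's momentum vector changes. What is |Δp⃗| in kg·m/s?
7.3646e-23 kg·m/s

Photon momentum magnitude is p = h/λ.

Initial momentum:
p₀ = h/λ = 6.6261e-34/1.5700e-11 = 4.2204e-23 kg·m/s

After scattering:
λ' = λ + Δλ = 15.7 + 4.7204 = 20.4204 pm
p' = h/λ' = 6.6261e-34/2.0420e-11 = 3.2448e-23 kg·m/s

Momentum is a vector; the scattered photon's direction makes angle θ = 161° with the incident direction. The magnitude of the vector change Δp⃗ = p⃗₀ − p⃗' is found from the law of cosines:
|Δp⃗|² = p₀² + p'² − 2p₀p'cos θ
|Δp⃗|² = (4.2204e-23)² + (3.2448e-23)² − 2·4.2204e-23·3.2448e-23·cos(161°)
|Δp⃗| = 7.3646e-23 kg·m/s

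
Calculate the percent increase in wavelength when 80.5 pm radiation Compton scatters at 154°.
5.7231%

Calculate the Compton shift:
Δλ = λ_C(1 - cos(154°))
Δλ = 2.4263 × (1 - cos(154°))
Δλ = 2.4263 × 1.8988
Δλ = 4.6071 pm

Percentage change:
(Δλ/λ₀) × 100 = (4.6071/80.5) × 100
= 5.7231%

(Intermediate values are shown rounded; full precision is carried through to the final answer.)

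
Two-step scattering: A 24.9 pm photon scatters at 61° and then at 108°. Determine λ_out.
29.3261 pm

Apply Compton shift twice:

First scattering at θ₁ = 61°:
Δλ₁ = λ_C(1 - cos(61°))
Δλ₁ = 2.4263 × 0.5152
Δλ₁ = 1.2500 pm

After first scattering:
λ₁ = 24.9 + 1.2500 = 26.1500 pm

Second scattering at θ₂ = 108°:
Δλ₂ = λ_C(1 - cos(108°))
Δλ₂ = 2.4263 × 1.3090
Δλ₂ = 3.1761 pm

Final wavelength:
λ₂ = 26.1500 + 3.1761 = 29.3261 pm

Total shift: Δλ_total = 1.2500 + 3.1761 = 4.4261 pm

(Intermediate values are shown rounded; full precision is carried through to the final answer.)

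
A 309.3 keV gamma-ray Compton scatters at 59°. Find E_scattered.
239.1112 keV

First convert energy to wavelength:
λ = hc/E, with hc ≈ 1239.842 keV·pm (i.e. 1239.842 eV·nm)

For E = 309.3 keV = 309300 eV:
λ = 1239.842 keV·pm / 309.3 keV
λ = 4.0085 pm

Calculate the Compton shift:
Δλ = λ_C(1 - cos(59°)) = 2.4263 × 0.4850
Δλ = 1.1767 pm

Final wavelength:
λ' = 4.0085 + 1.1767 = 5.1852 pm

Final energy:
E' = hc/λ' = 1239.842 / 5.1852 = 239.1112 keV

(Intermediate values are shown rounded; full precision is carried through to the final answer.)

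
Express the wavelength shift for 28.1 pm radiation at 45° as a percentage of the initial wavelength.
2.5290%

Calculate the Compton shift:
Δλ = λ_C(1 - cos(45°))
Δλ = 2.4263 × (1 - cos(45°))
Δλ = 2.4263 × 0.2929
Δλ = 0.7106 pm

Percentage change:
(Δλ/λ₀) × 100 = (0.7106/28.1) × 100
= 2.5290%

(Intermediate values are shown rounded; full precision is carried through to the final answer.)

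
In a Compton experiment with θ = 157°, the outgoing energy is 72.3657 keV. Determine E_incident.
99.4000 keV

Convert final energy to wavelength (hc ≈ 1239.842 keV·pm):
λ' = hc/E' = 1239.842 / 72.3657 = 17.1330 pm

Calculate the Compton shift:
Δλ = λ_C(1 - cos(157°))
Δλ = 2.4263 × (1 - cos(157°))
Δλ = 4.6597 pm

Initial wavelength:
λ = λ' - Δλ = 17.1330 - 4.6597 = 12.4733 pm

Initial energy:
E = hc/λ = 1239.842 / 12.4733 = 99.4000 keV

(Intermediate values are shown rounded; full precision is carried through to the final answer.)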